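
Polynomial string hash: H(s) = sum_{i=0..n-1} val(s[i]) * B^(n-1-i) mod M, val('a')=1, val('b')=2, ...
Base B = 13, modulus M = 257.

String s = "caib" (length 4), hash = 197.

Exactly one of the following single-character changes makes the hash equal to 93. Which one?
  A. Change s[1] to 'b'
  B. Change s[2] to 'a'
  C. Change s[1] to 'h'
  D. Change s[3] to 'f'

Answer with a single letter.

Answer: B

Derivation:
Option A: s[1]='a'->'b', delta=(2-1)*13^2 mod 257 = 169, hash=197+169 mod 257 = 109
Option B: s[2]='i'->'a', delta=(1-9)*13^1 mod 257 = 153, hash=197+153 mod 257 = 93 <-- target
Option C: s[1]='a'->'h', delta=(8-1)*13^2 mod 257 = 155, hash=197+155 mod 257 = 95
Option D: s[3]='b'->'f', delta=(6-2)*13^0 mod 257 = 4, hash=197+4 mod 257 = 201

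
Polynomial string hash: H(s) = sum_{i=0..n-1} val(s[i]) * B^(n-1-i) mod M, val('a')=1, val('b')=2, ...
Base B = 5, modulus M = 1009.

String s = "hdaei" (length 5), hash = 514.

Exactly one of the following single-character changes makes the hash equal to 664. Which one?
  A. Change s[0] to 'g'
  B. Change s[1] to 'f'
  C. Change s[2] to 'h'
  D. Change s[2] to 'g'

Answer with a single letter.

Option A: s[0]='h'->'g', delta=(7-8)*5^4 mod 1009 = 384, hash=514+384 mod 1009 = 898
Option B: s[1]='d'->'f', delta=(6-4)*5^3 mod 1009 = 250, hash=514+250 mod 1009 = 764
Option C: s[2]='a'->'h', delta=(8-1)*5^2 mod 1009 = 175, hash=514+175 mod 1009 = 689
Option D: s[2]='a'->'g', delta=(7-1)*5^2 mod 1009 = 150, hash=514+150 mod 1009 = 664 <-- target

Answer: D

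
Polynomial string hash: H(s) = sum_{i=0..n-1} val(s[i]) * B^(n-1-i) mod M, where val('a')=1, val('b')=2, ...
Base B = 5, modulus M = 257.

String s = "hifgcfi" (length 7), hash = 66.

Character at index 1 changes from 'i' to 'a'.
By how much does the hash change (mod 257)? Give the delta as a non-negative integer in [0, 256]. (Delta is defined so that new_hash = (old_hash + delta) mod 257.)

Answer: 186

Derivation:
Delta formula: (val(new) - val(old)) * B^(n-1-k) mod M
  val('a') - val('i') = 1 - 9 = -8
  B^(n-1-k) = 5^5 mod 257 = 41
  Delta = -8 * 41 mod 257 = 186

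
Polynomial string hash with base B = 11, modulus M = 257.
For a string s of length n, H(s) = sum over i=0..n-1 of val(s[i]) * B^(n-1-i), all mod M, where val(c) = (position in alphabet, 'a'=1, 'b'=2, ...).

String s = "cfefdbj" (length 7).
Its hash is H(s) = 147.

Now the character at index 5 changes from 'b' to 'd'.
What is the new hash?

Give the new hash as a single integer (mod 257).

Answer: 169

Derivation:
val('b') = 2, val('d') = 4
Position k = 5, exponent = n-1-k = 1
B^1 mod M = 11^1 mod 257 = 11
Delta = (4 - 2) * 11 mod 257 = 22
New hash = (147 + 22) mod 257 = 169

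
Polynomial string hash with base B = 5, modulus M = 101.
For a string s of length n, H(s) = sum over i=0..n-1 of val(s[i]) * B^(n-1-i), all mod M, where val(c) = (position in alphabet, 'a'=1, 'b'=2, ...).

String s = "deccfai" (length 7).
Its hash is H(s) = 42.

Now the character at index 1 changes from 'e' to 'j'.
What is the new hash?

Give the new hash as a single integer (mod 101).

val('e') = 5, val('j') = 10
Position k = 1, exponent = n-1-k = 5
B^5 mod M = 5^5 mod 101 = 95
Delta = (10 - 5) * 95 mod 101 = 71
New hash = (42 + 71) mod 101 = 12

Answer: 12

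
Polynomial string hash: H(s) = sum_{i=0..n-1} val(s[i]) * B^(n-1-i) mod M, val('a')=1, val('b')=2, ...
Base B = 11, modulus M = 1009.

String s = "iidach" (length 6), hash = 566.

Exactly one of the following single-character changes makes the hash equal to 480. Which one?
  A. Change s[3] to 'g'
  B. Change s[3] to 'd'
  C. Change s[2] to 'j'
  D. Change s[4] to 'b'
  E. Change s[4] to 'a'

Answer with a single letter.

Answer: C

Derivation:
Option A: s[3]='a'->'g', delta=(7-1)*11^2 mod 1009 = 726, hash=566+726 mod 1009 = 283
Option B: s[3]='a'->'d', delta=(4-1)*11^2 mod 1009 = 363, hash=566+363 mod 1009 = 929
Option C: s[2]='d'->'j', delta=(10-4)*11^3 mod 1009 = 923, hash=566+923 mod 1009 = 480 <-- target
Option D: s[4]='c'->'b', delta=(2-3)*11^1 mod 1009 = 998, hash=566+998 mod 1009 = 555
Option E: s[4]='c'->'a', delta=(1-3)*11^1 mod 1009 = 987, hash=566+987 mod 1009 = 544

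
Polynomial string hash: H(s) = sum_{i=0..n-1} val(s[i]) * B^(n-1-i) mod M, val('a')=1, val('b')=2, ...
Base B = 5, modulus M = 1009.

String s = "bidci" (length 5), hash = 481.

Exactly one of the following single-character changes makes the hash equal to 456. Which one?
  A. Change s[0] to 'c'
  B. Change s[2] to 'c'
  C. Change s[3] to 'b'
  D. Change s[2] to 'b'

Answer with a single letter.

Answer: B

Derivation:
Option A: s[0]='b'->'c', delta=(3-2)*5^4 mod 1009 = 625, hash=481+625 mod 1009 = 97
Option B: s[2]='d'->'c', delta=(3-4)*5^2 mod 1009 = 984, hash=481+984 mod 1009 = 456 <-- target
Option C: s[3]='c'->'b', delta=(2-3)*5^1 mod 1009 = 1004, hash=481+1004 mod 1009 = 476
Option D: s[2]='d'->'b', delta=(2-4)*5^2 mod 1009 = 959, hash=481+959 mod 1009 = 431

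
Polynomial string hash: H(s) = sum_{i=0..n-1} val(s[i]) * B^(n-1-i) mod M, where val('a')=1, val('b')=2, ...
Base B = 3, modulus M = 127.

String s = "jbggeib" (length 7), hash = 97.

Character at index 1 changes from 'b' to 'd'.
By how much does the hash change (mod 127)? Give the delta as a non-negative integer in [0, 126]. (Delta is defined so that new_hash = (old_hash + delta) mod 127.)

Answer: 105

Derivation:
Delta formula: (val(new) - val(old)) * B^(n-1-k) mod M
  val('d') - val('b') = 4 - 2 = 2
  B^(n-1-k) = 3^5 mod 127 = 116
  Delta = 2 * 116 mod 127 = 105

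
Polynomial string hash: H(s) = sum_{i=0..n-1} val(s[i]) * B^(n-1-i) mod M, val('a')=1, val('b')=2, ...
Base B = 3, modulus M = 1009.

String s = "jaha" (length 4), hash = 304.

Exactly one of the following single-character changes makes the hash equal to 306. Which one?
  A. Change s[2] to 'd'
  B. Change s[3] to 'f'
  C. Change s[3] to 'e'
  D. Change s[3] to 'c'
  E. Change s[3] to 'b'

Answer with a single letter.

Option A: s[2]='h'->'d', delta=(4-8)*3^1 mod 1009 = 997, hash=304+997 mod 1009 = 292
Option B: s[3]='a'->'f', delta=(6-1)*3^0 mod 1009 = 5, hash=304+5 mod 1009 = 309
Option C: s[3]='a'->'e', delta=(5-1)*3^0 mod 1009 = 4, hash=304+4 mod 1009 = 308
Option D: s[3]='a'->'c', delta=(3-1)*3^0 mod 1009 = 2, hash=304+2 mod 1009 = 306 <-- target
Option E: s[3]='a'->'b', delta=(2-1)*3^0 mod 1009 = 1, hash=304+1 mod 1009 = 305

Answer: D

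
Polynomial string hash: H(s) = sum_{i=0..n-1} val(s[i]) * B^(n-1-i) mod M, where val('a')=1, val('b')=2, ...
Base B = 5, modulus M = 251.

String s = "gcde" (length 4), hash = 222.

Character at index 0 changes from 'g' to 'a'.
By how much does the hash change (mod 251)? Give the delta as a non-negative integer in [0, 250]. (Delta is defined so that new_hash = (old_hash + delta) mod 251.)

Answer: 3

Derivation:
Delta formula: (val(new) - val(old)) * B^(n-1-k) mod M
  val('a') - val('g') = 1 - 7 = -6
  B^(n-1-k) = 5^3 mod 251 = 125
  Delta = -6 * 125 mod 251 = 3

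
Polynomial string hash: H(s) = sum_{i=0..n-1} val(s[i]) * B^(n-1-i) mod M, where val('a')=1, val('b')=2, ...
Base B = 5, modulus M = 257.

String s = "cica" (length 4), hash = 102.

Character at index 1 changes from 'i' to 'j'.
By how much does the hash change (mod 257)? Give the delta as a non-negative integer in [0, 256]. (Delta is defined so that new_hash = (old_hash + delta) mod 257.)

Delta formula: (val(new) - val(old)) * B^(n-1-k) mod M
  val('j') - val('i') = 10 - 9 = 1
  B^(n-1-k) = 5^2 mod 257 = 25
  Delta = 1 * 25 mod 257 = 25

Answer: 25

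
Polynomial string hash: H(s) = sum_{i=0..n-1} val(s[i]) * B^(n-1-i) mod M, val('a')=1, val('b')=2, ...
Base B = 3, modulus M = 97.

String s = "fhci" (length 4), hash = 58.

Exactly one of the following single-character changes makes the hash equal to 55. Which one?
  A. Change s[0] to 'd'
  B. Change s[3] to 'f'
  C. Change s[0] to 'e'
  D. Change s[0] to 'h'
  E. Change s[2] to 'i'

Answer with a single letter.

Option A: s[0]='f'->'d', delta=(4-6)*3^3 mod 97 = 43, hash=58+43 mod 97 = 4
Option B: s[3]='i'->'f', delta=(6-9)*3^0 mod 97 = 94, hash=58+94 mod 97 = 55 <-- target
Option C: s[0]='f'->'e', delta=(5-6)*3^3 mod 97 = 70, hash=58+70 mod 97 = 31
Option D: s[0]='f'->'h', delta=(8-6)*3^3 mod 97 = 54, hash=58+54 mod 97 = 15
Option E: s[2]='c'->'i', delta=(9-3)*3^1 mod 97 = 18, hash=58+18 mod 97 = 76

Answer: B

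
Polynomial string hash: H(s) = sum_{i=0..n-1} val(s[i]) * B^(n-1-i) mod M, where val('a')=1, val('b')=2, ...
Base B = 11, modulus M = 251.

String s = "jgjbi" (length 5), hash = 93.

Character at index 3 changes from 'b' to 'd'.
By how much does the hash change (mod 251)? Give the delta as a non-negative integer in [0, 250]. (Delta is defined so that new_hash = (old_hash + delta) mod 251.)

Answer: 22

Derivation:
Delta formula: (val(new) - val(old)) * B^(n-1-k) mod M
  val('d') - val('b') = 4 - 2 = 2
  B^(n-1-k) = 11^1 mod 251 = 11
  Delta = 2 * 11 mod 251 = 22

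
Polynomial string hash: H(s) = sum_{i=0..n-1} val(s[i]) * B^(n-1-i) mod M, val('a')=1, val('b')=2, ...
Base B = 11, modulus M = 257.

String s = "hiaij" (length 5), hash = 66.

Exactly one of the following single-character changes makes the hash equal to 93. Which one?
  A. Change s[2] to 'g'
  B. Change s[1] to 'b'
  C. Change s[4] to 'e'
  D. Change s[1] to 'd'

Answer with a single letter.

Answer: D

Derivation:
Option A: s[2]='a'->'g', delta=(7-1)*11^2 mod 257 = 212, hash=66+212 mod 257 = 21
Option B: s[1]='i'->'b', delta=(2-9)*11^3 mod 257 = 192, hash=66+192 mod 257 = 1
Option C: s[4]='j'->'e', delta=(5-10)*11^0 mod 257 = 252, hash=66+252 mod 257 = 61
Option D: s[1]='i'->'d', delta=(4-9)*11^3 mod 257 = 27, hash=66+27 mod 257 = 93 <-- target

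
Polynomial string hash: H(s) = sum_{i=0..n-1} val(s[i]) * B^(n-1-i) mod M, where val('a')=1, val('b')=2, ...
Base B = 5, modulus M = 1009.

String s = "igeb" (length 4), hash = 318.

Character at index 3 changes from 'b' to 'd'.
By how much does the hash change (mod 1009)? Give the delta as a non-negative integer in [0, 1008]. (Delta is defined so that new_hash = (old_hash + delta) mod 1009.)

Answer: 2

Derivation:
Delta formula: (val(new) - val(old)) * B^(n-1-k) mod M
  val('d') - val('b') = 4 - 2 = 2
  B^(n-1-k) = 5^0 mod 1009 = 1
  Delta = 2 * 1 mod 1009 = 2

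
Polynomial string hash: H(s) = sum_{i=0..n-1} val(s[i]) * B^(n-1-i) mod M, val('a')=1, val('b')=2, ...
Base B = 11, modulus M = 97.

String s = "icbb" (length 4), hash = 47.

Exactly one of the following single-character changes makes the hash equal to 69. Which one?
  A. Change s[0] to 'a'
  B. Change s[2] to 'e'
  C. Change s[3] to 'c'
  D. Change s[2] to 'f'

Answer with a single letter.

Answer: A

Derivation:
Option A: s[0]='i'->'a', delta=(1-9)*11^3 mod 97 = 22, hash=47+22 mod 97 = 69 <-- target
Option B: s[2]='b'->'e', delta=(5-2)*11^1 mod 97 = 33, hash=47+33 mod 97 = 80
Option C: s[3]='b'->'c', delta=(3-2)*11^0 mod 97 = 1, hash=47+1 mod 97 = 48
Option D: s[2]='b'->'f', delta=(6-2)*11^1 mod 97 = 44, hash=47+44 mod 97 = 91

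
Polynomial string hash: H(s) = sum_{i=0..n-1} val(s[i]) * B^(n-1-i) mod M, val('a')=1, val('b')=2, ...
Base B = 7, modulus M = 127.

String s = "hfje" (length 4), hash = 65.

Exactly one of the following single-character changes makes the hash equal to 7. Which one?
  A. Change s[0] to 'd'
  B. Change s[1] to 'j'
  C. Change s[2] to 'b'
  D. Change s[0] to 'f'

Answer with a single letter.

Answer: B

Derivation:
Option A: s[0]='h'->'d', delta=(4-8)*7^3 mod 127 = 25, hash=65+25 mod 127 = 90
Option B: s[1]='f'->'j', delta=(10-6)*7^2 mod 127 = 69, hash=65+69 mod 127 = 7 <-- target
Option C: s[2]='j'->'b', delta=(2-10)*7^1 mod 127 = 71, hash=65+71 mod 127 = 9
Option D: s[0]='h'->'f', delta=(6-8)*7^3 mod 127 = 76, hash=65+76 mod 127 = 14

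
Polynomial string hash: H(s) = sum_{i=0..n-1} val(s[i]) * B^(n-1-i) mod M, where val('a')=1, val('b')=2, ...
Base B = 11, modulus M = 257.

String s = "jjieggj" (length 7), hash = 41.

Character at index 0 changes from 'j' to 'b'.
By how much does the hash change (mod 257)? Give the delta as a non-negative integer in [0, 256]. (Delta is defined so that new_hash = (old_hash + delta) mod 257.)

Delta formula: (val(new) - val(old)) * B^(n-1-k) mod M
  val('b') - val('j') = 2 - 10 = -8
  B^(n-1-k) = 11^6 mod 257 = 60
  Delta = -8 * 60 mod 257 = 34

Answer: 34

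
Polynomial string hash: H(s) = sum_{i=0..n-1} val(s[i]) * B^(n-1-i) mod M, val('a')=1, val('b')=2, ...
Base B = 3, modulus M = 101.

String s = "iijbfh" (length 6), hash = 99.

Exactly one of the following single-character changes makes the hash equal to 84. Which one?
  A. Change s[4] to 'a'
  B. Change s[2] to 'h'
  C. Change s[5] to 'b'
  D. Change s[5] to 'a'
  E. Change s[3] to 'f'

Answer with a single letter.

Option A: s[4]='f'->'a', delta=(1-6)*3^1 mod 101 = 86, hash=99+86 mod 101 = 84 <-- target
Option B: s[2]='j'->'h', delta=(8-10)*3^3 mod 101 = 47, hash=99+47 mod 101 = 45
Option C: s[5]='h'->'b', delta=(2-8)*3^0 mod 101 = 95, hash=99+95 mod 101 = 93
Option D: s[5]='h'->'a', delta=(1-8)*3^0 mod 101 = 94, hash=99+94 mod 101 = 92
Option E: s[3]='b'->'f', delta=(6-2)*3^2 mod 101 = 36, hash=99+36 mod 101 = 34

Answer: A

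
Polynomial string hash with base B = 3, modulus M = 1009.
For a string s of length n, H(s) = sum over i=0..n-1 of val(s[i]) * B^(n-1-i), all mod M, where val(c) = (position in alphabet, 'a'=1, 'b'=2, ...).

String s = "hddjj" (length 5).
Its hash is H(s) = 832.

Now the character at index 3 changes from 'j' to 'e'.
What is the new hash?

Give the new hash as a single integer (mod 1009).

Answer: 817

Derivation:
val('j') = 10, val('e') = 5
Position k = 3, exponent = n-1-k = 1
B^1 mod M = 3^1 mod 1009 = 3
Delta = (5 - 10) * 3 mod 1009 = 994
New hash = (832 + 994) mod 1009 = 817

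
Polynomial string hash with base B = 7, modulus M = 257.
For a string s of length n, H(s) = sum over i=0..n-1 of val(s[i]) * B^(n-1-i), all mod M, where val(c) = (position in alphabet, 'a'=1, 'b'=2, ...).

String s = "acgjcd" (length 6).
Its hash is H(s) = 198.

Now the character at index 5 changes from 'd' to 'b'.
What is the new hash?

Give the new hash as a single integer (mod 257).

val('d') = 4, val('b') = 2
Position k = 5, exponent = n-1-k = 0
B^0 mod M = 7^0 mod 257 = 1
Delta = (2 - 4) * 1 mod 257 = 255
New hash = (198 + 255) mod 257 = 196

Answer: 196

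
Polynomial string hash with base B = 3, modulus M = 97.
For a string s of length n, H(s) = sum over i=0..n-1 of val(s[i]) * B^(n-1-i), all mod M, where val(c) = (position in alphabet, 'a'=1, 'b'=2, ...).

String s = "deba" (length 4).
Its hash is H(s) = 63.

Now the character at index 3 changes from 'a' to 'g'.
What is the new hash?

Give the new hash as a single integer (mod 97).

Answer: 69

Derivation:
val('a') = 1, val('g') = 7
Position k = 3, exponent = n-1-k = 0
B^0 mod M = 3^0 mod 97 = 1
Delta = (7 - 1) * 1 mod 97 = 6
New hash = (63 + 6) mod 97 = 69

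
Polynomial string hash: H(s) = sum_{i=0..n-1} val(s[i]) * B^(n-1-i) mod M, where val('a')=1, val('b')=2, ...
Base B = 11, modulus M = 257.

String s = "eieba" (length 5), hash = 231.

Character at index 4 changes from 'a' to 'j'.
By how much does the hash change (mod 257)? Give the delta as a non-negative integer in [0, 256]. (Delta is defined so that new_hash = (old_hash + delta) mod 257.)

Delta formula: (val(new) - val(old)) * B^(n-1-k) mod M
  val('j') - val('a') = 10 - 1 = 9
  B^(n-1-k) = 11^0 mod 257 = 1
  Delta = 9 * 1 mod 257 = 9

Answer: 9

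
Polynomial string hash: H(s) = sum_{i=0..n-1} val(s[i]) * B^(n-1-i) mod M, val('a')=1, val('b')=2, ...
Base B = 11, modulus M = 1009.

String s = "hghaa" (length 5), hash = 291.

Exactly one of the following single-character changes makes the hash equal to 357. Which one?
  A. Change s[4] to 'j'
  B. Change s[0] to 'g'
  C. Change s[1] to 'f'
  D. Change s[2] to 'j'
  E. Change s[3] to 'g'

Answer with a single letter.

Answer: E

Derivation:
Option A: s[4]='a'->'j', delta=(10-1)*11^0 mod 1009 = 9, hash=291+9 mod 1009 = 300
Option B: s[0]='h'->'g', delta=(7-8)*11^4 mod 1009 = 494, hash=291+494 mod 1009 = 785
Option C: s[1]='g'->'f', delta=(6-7)*11^3 mod 1009 = 687, hash=291+687 mod 1009 = 978
Option D: s[2]='h'->'j', delta=(10-8)*11^2 mod 1009 = 242, hash=291+242 mod 1009 = 533
Option E: s[3]='a'->'g', delta=(7-1)*11^1 mod 1009 = 66, hash=291+66 mod 1009 = 357 <-- target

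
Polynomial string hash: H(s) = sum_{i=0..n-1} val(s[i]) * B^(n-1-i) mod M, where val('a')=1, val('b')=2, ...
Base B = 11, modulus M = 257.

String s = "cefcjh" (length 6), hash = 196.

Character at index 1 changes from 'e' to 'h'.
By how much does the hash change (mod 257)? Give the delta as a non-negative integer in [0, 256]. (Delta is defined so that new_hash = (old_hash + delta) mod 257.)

Answer: 233

Derivation:
Delta formula: (val(new) - val(old)) * B^(n-1-k) mod M
  val('h') - val('e') = 8 - 5 = 3
  B^(n-1-k) = 11^4 mod 257 = 249
  Delta = 3 * 249 mod 257 = 233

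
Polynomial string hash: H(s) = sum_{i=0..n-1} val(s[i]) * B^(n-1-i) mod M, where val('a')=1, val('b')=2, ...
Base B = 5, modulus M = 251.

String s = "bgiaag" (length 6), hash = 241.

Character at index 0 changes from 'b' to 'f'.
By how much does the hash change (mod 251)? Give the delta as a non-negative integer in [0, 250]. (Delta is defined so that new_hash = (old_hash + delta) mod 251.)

Delta formula: (val(new) - val(old)) * B^(n-1-k) mod M
  val('f') - val('b') = 6 - 2 = 4
  B^(n-1-k) = 5^5 mod 251 = 113
  Delta = 4 * 113 mod 251 = 201

Answer: 201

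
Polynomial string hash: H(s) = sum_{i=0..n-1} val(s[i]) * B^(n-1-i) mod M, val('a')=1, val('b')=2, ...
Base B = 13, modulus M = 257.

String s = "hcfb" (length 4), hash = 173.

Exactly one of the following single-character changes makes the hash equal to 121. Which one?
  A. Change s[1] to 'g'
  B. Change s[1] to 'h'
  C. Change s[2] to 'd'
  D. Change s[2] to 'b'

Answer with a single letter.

Answer: D

Derivation:
Option A: s[1]='c'->'g', delta=(7-3)*13^2 mod 257 = 162, hash=173+162 mod 257 = 78
Option B: s[1]='c'->'h', delta=(8-3)*13^2 mod 257 = 74, hash=173+74 mod 257 = 247
Option C: s[2]='f'->'d', delta=(4-6)*13^1 mod 257 = 231, hash=173+231 mod 257 = 147
Option D: s[2]='f'->'b', delta=(2-6)*13^1 mod 257 = 205, hash=173+205 mod 257 = 121 <-- target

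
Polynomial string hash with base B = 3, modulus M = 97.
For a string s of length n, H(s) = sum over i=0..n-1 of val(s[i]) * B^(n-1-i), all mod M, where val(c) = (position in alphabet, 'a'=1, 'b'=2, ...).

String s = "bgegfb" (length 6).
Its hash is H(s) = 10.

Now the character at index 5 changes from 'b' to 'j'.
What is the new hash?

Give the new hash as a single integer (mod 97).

Answer: 18

Derivation:
val('b') = 2, val('j') = 10
Position k = 5, exponent = n-1-k = 0
B^0 mod M = 3^0 mod 97 = 1
Delta = (10 - 2) * 1 mod 97 = 8
New hash = (10 + 8) mod 97 = 18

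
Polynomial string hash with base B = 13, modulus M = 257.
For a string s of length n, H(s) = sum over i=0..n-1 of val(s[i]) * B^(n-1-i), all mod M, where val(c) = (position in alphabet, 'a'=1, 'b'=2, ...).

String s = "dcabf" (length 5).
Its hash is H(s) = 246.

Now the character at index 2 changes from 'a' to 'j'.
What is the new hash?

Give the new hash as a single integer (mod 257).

Answer: 225

Derivation:
val('a') = 1, val('j') = 10
Position k = 2, exponent = n-1-k = 2
B^2 mod M = 13^2 mod 257 = 169
Delta = (10 - 1) * 169 mod 257 = 236
New hash = (246 + 236) mod 257 = 225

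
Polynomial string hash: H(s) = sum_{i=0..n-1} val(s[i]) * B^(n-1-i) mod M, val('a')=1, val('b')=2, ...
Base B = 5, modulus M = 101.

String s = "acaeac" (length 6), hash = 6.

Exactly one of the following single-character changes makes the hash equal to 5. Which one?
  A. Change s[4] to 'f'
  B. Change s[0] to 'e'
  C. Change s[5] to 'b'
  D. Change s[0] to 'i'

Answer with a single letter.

Option A: s[4]='a'->'f', delta=(6-1)*5^1 mod 101 = 25, hash=6+25 mod 101 = 31
Option B: s[0]='a'->'e', delta=(5-1)*5^5 mod 101 = 77, hash=6+77 mod 101 = 83
Option C: s[5]='c'->'b', delta=(2-3)*5^0 mod 101 = 100, hash=6+100 mod 101 = 5 <-- target
Option D: s[0]='a'->'i', delta=(9-1)*5^5 mod 101 = 53, hash=6+53 mod 101 = 59

Answer: C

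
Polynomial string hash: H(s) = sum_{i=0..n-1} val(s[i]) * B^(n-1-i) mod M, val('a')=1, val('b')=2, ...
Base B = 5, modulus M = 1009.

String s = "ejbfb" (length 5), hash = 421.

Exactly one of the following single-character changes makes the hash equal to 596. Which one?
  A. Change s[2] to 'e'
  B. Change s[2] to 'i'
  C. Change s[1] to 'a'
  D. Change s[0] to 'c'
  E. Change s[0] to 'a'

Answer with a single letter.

Answer: B

Derivation:
Option A: s[2]='b'->'e', delta=(5-2)*5^2 mod 1009 = 75, hash=421+75 mod 1009 = 496
Option B: s[2]='b'->'i', delta=(9-2)*5^2 mod 1009 = 175, hash=421+175 mod 1009 = 596 <-- target
Option C: s[1]='j'->'a', delta=(1-10)*5^3 mod 1009 = 893, hash=421+893 mod 1009 = 305
Option D: s[0]='e'->'c', delta=(3-5)*5^4 mod 1009 = 768, hash=421+768 mod 1009 = 180
Option E: s[0]='e'->'a', delta=(1-5)*5^4 mod 1009 = 527, hash=421+527 mod 1009 = 948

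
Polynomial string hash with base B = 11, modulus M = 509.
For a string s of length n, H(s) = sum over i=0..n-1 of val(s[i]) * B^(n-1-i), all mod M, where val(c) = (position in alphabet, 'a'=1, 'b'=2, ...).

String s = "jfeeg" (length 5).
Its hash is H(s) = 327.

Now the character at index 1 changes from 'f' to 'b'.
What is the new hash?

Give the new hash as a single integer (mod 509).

val('f') = 6, val('b') = 2
Position k = 1, exponent = n-1-k = 3
B^3 mod M = 11^3 mod 509 = 313
Delta = (2 - 6) * 313 mod 509 = 275
New hash = (327 + 275) mod 509 = 93

Answer: 93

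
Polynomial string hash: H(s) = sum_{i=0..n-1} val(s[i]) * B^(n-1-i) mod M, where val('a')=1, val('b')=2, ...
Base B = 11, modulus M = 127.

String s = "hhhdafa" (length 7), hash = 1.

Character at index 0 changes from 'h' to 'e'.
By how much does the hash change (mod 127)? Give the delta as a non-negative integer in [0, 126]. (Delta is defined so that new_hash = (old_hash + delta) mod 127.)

Delta formula: (val(new) - val(old)) * B^(n-1-k) mod M
  val('e') - val('h') = 5 - 8 = -3
  B^(n-1-k) = 11^6 mod 127 = 38
  Delta = -3 * 38 mod 127 = 13

Answer: 13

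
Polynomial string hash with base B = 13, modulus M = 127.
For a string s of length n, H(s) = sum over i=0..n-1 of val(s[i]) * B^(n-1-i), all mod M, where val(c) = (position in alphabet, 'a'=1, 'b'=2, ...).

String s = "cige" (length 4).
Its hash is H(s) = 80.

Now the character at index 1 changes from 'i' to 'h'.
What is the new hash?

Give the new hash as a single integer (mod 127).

val('i') = 9, val('h') = 8
Position k = 1, exponent = n-1-k = 2
B^2 mod M = 13^2 mod 127 = 42
Delta = (8 - 9) * 42 mod 127 = 85
New hash = (80 + 85) mod 127 = 38

Answer: 38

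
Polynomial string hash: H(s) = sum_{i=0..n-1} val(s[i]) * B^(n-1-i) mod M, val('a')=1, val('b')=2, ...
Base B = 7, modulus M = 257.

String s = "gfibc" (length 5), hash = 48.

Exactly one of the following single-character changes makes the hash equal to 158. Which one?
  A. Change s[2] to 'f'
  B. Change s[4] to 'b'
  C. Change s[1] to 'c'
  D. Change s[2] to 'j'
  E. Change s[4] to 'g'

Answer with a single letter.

Option A: s[2]='i'->'f', delta=(6-9)*7^2 mod 257 = 110, hash=48+110 mod 257 = 158 <-- target
Option B: s[4]='c'->'b', delta=(2-3)*7^0 mod 257 = 256, hash=48+256 mod 257 = 47
Option C: s[1]='f'->'c', delta=(3-6)*7^3 mod 257 = 256, hash=48+256 mod 257 = 47
Option D: s[2]='i'->'j', delta=(10-9)*7^2 mod 257 = 49, hash=48+49 mod 257 = 97
Option E: s[4]='c'->'g', delta=(7-3)*7^0 mod 257 = 4, hash=48+4 mod 257 = 52

Answer: A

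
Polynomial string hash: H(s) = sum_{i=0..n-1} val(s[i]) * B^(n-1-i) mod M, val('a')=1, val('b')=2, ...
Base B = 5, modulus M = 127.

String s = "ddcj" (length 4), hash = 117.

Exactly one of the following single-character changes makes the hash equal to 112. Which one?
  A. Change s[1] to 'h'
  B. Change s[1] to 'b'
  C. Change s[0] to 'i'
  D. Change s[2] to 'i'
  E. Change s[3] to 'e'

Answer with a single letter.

Option A: s[1]='d'->'h', delta=(8-4)*5^2 mod 127 = 100, hash=117+100 mod 127 = 90
Option B: s[1]='d'->'b', delta=(2-4)*5^2 mod 127 = 77, hash=117+77 mod 127 = 67
Option C: s[0]='d'->'i', delta=(9-4)*5^3 mod 127 = 117, hash=117+117 mod 127 = 107
Option D: s[2]='c'->'i', delta=(9-3)*5^1 mod 127 = 30, hash=117+30 mod 127 = 20
Option E: s[3]='j'->'e', delta=(5-10)*5^0 mod 127 = 122, hash=117+122 mod 127 = 112 <-- target

Answer: E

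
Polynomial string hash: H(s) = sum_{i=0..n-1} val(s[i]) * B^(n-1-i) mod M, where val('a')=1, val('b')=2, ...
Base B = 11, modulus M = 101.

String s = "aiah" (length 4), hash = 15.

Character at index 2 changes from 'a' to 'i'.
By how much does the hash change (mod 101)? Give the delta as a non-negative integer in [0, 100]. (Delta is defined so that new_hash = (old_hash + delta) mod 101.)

Delta formula: (val(new) - val(old)) * B^(n-1-k) mod M
  val('i') - val('a') = 9 - 1 = 8
  B^(n-1-k) = 11^1 mod 101 = 11
  Delta = 8 * 11 mod 101 = 88

Answer: 88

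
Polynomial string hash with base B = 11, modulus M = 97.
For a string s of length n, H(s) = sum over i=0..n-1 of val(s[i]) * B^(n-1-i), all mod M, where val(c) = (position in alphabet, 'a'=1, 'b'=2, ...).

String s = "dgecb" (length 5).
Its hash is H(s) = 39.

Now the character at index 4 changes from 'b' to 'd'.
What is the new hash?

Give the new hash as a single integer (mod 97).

val('b') = 2, val('d') = 4
Position k = 4, exponent = n-1-k = 0
B^0 mod M = 11^0 mod 97 = 1
Delta = (4 - 2) * 1 mod 97 = 2
New hash = (39 + 2) mod 97 = 41

Answer: 41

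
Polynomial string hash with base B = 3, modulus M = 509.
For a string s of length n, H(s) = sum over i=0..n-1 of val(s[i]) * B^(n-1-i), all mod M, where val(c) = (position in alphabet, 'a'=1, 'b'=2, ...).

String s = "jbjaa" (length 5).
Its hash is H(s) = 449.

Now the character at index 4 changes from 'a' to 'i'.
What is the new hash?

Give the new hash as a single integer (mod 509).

val('a') = 1, val('i') = 9
Position k = 4, exponent = n-1-k = 0
B^0 mod M = 3^0 mod 509 = 1
Delta = (9 - 1) * 1 mod 509 = 8
New hash = (449 + 8) mod 509 = 457

Answer: 457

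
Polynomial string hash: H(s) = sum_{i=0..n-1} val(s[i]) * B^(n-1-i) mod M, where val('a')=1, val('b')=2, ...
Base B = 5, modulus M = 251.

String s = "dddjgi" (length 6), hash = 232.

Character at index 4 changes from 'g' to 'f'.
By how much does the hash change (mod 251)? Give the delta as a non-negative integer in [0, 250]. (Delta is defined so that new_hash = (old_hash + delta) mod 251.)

Delta formula: (val(new) - val(old)) * B^(n-1-k) mod M
  val('f') - val('g') = 6 - 7 = -1
  B^(n-1-k) = 5^1 mod 251 = 5
  Delta = -1 * 5 mod 251 = 246

Answer: 246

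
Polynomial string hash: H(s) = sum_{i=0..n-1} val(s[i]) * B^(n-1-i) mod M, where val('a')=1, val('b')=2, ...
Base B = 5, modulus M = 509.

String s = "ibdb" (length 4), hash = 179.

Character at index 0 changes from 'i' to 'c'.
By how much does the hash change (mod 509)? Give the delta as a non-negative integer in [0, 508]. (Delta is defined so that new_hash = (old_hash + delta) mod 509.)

Answer: 268

Derivation:
Delta formula: (val(new) - val(old)) * B^(n-1-k) mod M
  val('c') - val('i') = 3 - 9 = -6
  B^(n-1-k) = 5^3 mod 509 = 125
  Delta = -6 * 125 mod 509 = 268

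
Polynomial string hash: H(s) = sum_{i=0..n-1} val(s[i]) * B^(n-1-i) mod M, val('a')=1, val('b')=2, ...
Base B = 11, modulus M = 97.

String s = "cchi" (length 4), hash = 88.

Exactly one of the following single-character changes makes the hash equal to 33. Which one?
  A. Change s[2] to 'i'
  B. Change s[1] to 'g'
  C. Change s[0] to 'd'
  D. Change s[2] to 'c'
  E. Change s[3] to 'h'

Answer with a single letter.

Option A: s[2]='h'->'i', delta=(9-8)*11^1 mod 97 = 11, hash=88+11 mod 97 = 2
Option B: s[1]='c'->'g', delta=(7-3)*11^2 mod 97 = 96, hash=88+96 mod 97 = 87
Option C: s[0]='c'->'d', delta=(4-3)*11^3 mod 97 = 70, hash=88+70 mod 97 = 61
Option D: s[2]='h'->'c', delta=(3-8)*11^1 mod 97 = 42, hash=88+42 mod 97 = 33 <-- target
Option E: s[3]='i'->'h', delta=(8-9)*11^0 mod 97 = 96, hash=88+96 mod 97 = 87

Answer: D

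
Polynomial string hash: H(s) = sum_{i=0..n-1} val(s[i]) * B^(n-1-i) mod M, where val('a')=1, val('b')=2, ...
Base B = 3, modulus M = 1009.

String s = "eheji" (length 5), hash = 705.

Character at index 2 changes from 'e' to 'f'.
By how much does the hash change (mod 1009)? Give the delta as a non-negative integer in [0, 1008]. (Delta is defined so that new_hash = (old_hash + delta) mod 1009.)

Answer: 9

Derivation:
Delta formula: (val(new) - val(old)) * B^(n-1-k) mod M
  val('f') - val('e') = 6 - 5 = 1
  B^(n-1-k) = 3^2 mod 1009 = 9
  Delta = 1 * 9 mod 1009 = 9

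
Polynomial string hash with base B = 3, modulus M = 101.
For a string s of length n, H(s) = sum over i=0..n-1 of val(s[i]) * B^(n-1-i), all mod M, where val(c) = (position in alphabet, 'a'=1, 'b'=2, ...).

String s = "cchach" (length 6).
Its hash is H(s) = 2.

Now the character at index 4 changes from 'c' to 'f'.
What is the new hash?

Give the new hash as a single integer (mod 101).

val('c') = 3, val('f') = 6
Position k = 4, exponent = n-1-k = 1
B^1 mod M = 3^1 mod 101 = 3
Delta = (6 - 3) * 3 mod 101 = 9
New hash = (2 + 9) mod 101 = 11

Answer: 11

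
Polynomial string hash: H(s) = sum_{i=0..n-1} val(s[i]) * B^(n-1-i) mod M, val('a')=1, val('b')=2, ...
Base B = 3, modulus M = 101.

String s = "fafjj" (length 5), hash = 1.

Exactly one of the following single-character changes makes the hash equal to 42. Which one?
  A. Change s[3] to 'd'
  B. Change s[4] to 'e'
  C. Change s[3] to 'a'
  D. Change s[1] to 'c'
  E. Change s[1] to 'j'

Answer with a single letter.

Option A: s[3]='j'->'d', delta=(4-10)*3^1 mod 101 = 83, hash=1+83 mod 101 = 84
Option B: s[4]='j'->'e', delta=(5-10)*3^0 mod 101 = 96, hash=1+96 mod 101 = 97
Option C: s[3]='j'->'a', delta=(1-10)*3^1 mod 101 = 74, hash=1+74 mod 101 = 75
Option D: s[1]='a'->'c', delta=(3-1)*3^3 mod 101 = 54, hash=1+54 mod 101 = 55
Option E: s[1]='a'->'j', delta=(10-1)*3^3 mod 101 = 41, hash=1+41 mod 101 = 42 <-- target

Answer: E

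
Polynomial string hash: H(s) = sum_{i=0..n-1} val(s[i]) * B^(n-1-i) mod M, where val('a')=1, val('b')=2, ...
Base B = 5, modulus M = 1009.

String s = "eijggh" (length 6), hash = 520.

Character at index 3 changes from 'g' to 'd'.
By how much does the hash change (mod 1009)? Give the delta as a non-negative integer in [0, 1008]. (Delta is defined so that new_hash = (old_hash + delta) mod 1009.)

Delta formula: (val(new) - val(old)) * B^(n-1-k) mod M
  val('d') - val('g') = 4 - 7 = -3
  B^(n-1-k) = 5^2 mod 1009 = 25
  Delta = -3 * 25 mod 1009 = 934

Answer: 934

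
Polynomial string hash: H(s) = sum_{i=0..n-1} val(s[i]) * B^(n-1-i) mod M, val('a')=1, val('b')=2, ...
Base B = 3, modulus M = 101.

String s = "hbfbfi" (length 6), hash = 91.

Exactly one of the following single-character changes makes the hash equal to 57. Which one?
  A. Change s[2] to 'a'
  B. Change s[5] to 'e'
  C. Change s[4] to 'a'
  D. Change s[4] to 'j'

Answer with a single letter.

Answer: A

Derivation:
Option A: s[2]='f'->'a', delta=(1-6)*3^3 mod 101 = 67, hash=91+67 mod 101 = 57 <-- target
Option B: s[5]='i'->'e', delta=(5-9)*3^0 mod 101 = 97, hash=91+97 mod 101 = 87
Option C: s[4]='f'->'a', delta=(1-6)*3^1 mod 101 = 86, hash=91+86 mod 101 = 76
Option D: s[4]='f'->'j', delta=(10-6)*3^1 mod 101 = 12, hash=91+12 mod 101 = 2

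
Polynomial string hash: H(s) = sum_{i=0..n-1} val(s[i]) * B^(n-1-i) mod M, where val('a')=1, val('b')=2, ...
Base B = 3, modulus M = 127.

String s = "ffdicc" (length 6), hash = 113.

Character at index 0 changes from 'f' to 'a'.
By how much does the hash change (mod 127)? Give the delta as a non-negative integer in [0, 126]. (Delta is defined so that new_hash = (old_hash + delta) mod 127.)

Delta formula: (val(new) - val(old)) * B^(n-1-k) mod M
  val('a') - val('f') = 1 - 6 = -5
  B^(n-1-k) = 3^5 mod 127 = 116
  Delta = -5 * 116 mod 127 = 55

Answer: 55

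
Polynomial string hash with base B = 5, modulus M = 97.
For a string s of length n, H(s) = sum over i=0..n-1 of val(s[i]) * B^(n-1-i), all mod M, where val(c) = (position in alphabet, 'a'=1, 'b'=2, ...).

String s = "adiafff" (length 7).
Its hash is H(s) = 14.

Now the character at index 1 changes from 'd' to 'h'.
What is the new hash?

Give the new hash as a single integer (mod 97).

Answer: 1

Derivation:
val('d') = 4, val('h') = 8
Position k = 1, exponent = n-1-k = 5
B^5 mod M = 5^5 mod 97 = 21
Delta = (8 - 4) * 21 mod 97 = 84
New hash = (14 + 84) mod 97 = 1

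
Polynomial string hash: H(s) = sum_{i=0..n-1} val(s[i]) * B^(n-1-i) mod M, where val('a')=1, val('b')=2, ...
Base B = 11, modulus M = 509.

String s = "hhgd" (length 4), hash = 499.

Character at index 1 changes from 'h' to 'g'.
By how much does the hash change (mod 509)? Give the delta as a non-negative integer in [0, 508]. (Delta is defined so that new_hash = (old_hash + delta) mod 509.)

Delta formula: (val(new) - val(old)) * B^(n-1-k) mod M
  val('g') - val('h') = 7 - 8 = -1
  B^(n-1-k) = 11^2 mod 509 = 121
  Delta = -1 * 121 mod 509 = 388

Answer: 388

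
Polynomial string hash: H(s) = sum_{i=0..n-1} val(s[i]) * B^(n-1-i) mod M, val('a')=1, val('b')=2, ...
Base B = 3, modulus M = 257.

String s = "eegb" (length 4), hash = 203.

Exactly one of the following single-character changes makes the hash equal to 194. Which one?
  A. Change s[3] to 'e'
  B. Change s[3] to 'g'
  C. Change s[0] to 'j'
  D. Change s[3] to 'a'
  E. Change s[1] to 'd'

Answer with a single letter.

Option A: s[3]='b'->'e', delta=(5-2)*3^0 mod 257 = 3, hash=203+3 mod 257 = 206
Option B: s[3]='b'->'g', delta=(7-2)*3^0 mod 257 = 5, hash=203+5 mod 257 = 208
Option C: s[0]='e'->'j', delta=(10-5)*3^3 mod 257 = 135, hash=203+135 mod 257 = 81
Option D: s[3]='b'->'a', delta=(1-2)*3^0 mod 257 = 256, hash=203+256 mod 257 = 202
Option E: s[1]='e'->'d', delta=(4-5)*3^2 mod 257 = 248, hash=203+248 mod 257 = 194 <-- target

Answer: E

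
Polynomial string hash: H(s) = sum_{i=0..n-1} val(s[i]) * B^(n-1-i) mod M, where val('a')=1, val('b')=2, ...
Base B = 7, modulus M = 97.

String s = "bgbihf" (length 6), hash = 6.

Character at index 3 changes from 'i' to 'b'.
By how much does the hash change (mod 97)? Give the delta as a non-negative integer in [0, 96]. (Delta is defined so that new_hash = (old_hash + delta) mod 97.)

Answer: 45

Derivation:
Delta formula: (val(new) - val(old)) * B^(n-1-k) mod M
  val('b') - val('i') = 2 - 9 = -7
  B^(n-1-k) = 7^2 mod 97 = 49
  Delta = -7 * 49 mod 97 = 45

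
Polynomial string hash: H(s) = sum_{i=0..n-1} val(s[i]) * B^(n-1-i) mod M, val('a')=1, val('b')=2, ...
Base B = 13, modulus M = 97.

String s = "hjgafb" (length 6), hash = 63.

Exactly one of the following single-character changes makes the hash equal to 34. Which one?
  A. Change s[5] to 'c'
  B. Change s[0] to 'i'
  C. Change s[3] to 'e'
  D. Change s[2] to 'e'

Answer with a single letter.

Option A: s[5]='b'->'c', delta=(3-2)*13^0 mod 97 = 1, hash=63+1 mod 97 = 64
Option B: s[0]='h'->'i', delta=(9-8)*13^5 mod 97 = 74, hash=63+74 mod 97 = 40
Option C: s[3]='a'->'e', delta=(5-1)*13^2 mod 97 = 94, hash=63+94 mod 97 = 60
Option D: s[2]='g'->'e', delta=(5-7)*13^3 mod 97 = 68, hash=63+68 mod 97 = 34 <-- target

Answer: D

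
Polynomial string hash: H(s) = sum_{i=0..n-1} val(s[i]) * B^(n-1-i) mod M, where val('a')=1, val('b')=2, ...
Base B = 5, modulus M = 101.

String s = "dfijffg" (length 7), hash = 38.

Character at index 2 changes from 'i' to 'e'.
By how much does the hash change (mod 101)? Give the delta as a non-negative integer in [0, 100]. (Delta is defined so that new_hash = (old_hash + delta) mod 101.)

Answer: 25

Derivation:
Delta formula: (val(new) - val(old)) * B^(n-1-k) mod M
  val('e') - val('i') = 5 - 9 = -4
  B^(n-1-k) = 5^4 mod 101 = 19
  Delta = -4 * 19 mod 101 = 25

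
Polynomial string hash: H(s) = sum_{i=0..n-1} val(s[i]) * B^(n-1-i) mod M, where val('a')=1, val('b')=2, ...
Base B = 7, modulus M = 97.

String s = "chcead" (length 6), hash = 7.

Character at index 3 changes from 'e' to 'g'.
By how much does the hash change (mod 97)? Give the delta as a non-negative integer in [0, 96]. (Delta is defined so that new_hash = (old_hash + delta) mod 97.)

Delta formula: (val(new) - val(old)) * B^(n-1-k) mod M
  val('g') - val('e') = 7 - 5 = 2
  B^(n-1-k) = 7^2 mod 97 = 49
  Delta = 2 * 49 mod 97 = 1

Answer: 1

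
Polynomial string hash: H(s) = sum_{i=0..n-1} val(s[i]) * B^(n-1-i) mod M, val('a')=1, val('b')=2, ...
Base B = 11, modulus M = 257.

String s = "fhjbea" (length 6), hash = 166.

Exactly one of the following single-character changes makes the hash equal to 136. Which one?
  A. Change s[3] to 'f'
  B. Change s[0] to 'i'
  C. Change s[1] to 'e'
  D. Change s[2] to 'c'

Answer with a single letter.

Answer: A

Derivation:
Option A: s[3]='b'->'f', delta=(6-2)*11^2 mod 257 = 227, hash=166+227 mod 257 = 136 <-- target
Option B: s[0]='f'->'i', delta=(9-6)*11^5 mod 257 = 250, hash=166+250 mod 257 = 159
Option C: s[1]='h'->'e', delta=(5-8)*11^4 mod 257 = 24, hash=166+24 mod 257 = 190
Option D: s[2]='j'->'c', delta=(3-10)*11^3 mod 257 = 192, hash=166+192 mod 257 = 101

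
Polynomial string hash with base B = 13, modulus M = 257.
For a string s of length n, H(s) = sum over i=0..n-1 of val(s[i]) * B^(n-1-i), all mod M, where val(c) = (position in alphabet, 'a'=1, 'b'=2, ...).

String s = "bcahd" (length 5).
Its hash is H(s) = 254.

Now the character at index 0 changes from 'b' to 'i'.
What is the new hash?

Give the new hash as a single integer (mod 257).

Answer: 235

Derivation:
val('b') = 2, val('i') = 9
Position k = 0, exponent = n-1-k = 4
B^4 mod M = 13^4 mod 257 = 34
Delta = (9 - 2) * 34 mod 257 = 238
New hash = (254 + 238) mod 257 = 235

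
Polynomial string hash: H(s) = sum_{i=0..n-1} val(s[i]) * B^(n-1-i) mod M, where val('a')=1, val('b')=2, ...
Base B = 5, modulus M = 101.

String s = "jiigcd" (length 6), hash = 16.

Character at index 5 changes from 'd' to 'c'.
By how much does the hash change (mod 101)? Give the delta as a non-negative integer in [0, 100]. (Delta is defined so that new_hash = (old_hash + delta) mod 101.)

Delta formula: (val(new) - val(old)) * B^(n-1-k) mod M
  val('c') - val('d') = 3 - 4 = -1
  B^(n-1-k) = 5^0 mod 101 = 1
  Delta = -1 * 1 mod 101 = 100

Answer: 100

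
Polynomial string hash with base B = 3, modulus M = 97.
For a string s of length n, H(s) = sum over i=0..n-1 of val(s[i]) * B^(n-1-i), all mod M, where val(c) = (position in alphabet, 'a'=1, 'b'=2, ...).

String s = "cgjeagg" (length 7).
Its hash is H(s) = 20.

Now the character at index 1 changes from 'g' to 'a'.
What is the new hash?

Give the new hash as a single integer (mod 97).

val('g') = 7, val('a') = 1
Position k = 1, exponent = n-1-k = 5
B^5 mod M = 3^5 mod 97 = 49
Delta = (1 - 7) * 49 mod 97 = 94
New hash = (20 + 94) mod 97 = 17

Answer: 17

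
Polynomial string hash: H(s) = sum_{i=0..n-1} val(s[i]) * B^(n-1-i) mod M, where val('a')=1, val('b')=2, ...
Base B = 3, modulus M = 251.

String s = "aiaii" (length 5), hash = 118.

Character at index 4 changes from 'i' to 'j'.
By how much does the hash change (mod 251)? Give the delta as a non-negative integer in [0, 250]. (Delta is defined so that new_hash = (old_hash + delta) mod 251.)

Delta formula: (val(new) - val(old)) * B^(n-1-k) mod M
  val('j') - val('i') = 10 - 9 = 1
  B^(n-1-k) = 3^0 mod 251 = 1
  Delta = 1 * 1 mod 251 = 1

Answer: 1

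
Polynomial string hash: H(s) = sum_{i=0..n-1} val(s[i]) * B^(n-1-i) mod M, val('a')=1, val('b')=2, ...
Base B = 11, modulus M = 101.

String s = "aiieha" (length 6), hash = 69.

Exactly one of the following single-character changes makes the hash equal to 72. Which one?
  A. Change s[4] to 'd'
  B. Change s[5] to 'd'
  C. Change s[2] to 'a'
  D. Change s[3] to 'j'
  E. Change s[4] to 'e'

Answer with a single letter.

Option A: s[4]='h'->'d', delta=(4-8)*11^1 mod 101 = 57, hash=69+57 mod 101 = 25
Option B: s[5]='a'->'d', delta=(4-1)*11^0 mod 101 = 3, hash=69+3 mod 101 = 72 <-- target
Option C: s[2]='i'->'a', delta=(1-9)*11^3 mod 101 = 58, hash=69+58 mod 101 = 26
Option D: s[3]='e'->'j', delta=(10-5)*11^2 mod 101 = 100, hash=69+100 mod 101 = 68
Option E: s[4]='h'->'e', delta=(5-8)*11^1 mod 101 = 68, hash=69+68 mod 101 = 36

Answer: B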